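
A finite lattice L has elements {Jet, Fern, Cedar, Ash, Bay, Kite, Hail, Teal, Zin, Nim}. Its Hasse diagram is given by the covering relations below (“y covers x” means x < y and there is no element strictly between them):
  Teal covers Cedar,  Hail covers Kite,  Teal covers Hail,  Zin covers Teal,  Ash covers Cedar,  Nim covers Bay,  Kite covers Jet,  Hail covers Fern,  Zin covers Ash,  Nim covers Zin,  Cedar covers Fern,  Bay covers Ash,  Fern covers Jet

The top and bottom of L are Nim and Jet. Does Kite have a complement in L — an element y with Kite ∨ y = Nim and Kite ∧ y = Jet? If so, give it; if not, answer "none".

Need y with Kite ∨ y = Nim and Kite ∧ y = Jet.
Checking each element gives: Bay.

Bay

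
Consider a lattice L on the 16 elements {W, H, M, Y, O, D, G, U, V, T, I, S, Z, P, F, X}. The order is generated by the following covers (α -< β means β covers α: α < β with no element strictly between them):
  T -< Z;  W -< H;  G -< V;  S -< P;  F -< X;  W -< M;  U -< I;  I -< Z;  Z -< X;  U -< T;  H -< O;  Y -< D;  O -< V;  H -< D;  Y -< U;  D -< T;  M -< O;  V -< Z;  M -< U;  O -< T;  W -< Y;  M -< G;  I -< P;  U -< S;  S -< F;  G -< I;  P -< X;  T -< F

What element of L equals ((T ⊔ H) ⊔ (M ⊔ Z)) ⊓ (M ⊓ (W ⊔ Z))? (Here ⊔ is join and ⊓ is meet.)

T ∨ H = T
M ∨ Z = Z
T ∨ Z = Z
W ∨ Z = Z
M ∧ Z = M
Z ∧ M = M

M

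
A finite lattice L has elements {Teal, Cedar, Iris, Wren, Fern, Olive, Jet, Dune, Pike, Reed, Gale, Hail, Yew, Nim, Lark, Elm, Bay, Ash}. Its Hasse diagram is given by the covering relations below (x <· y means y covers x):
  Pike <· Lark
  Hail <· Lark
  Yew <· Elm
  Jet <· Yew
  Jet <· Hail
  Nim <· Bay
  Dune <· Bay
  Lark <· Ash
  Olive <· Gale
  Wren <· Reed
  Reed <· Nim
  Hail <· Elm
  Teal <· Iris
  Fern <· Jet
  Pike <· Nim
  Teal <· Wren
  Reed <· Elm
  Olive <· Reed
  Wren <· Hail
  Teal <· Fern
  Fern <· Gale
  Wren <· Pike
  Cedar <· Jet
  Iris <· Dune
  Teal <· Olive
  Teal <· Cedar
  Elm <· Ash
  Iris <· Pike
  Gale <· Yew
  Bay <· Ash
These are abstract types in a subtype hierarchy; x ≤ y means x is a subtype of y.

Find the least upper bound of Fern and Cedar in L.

Common upper bounds of {Fern, Cedar}: Ash, Elm, Hail, Jet, Lark, Yew.
The least among these is Jet.

Jet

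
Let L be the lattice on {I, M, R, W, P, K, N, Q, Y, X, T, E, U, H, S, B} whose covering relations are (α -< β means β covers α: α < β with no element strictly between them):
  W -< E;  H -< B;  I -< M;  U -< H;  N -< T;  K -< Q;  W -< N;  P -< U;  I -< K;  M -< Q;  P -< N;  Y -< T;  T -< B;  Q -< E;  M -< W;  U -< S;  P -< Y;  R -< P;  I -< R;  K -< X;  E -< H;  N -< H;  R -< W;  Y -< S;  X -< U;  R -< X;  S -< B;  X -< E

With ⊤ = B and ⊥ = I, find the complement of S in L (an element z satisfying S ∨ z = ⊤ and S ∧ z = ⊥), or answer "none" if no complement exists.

M

Need z with S ∨ z = B and S ∧ z = I.
Checking each element gives: M.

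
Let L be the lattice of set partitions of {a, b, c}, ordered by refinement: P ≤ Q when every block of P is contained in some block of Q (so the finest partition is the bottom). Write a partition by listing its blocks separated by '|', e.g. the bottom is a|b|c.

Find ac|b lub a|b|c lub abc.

Common upper bounds of {ac|b, a|b|c, abc}: abc.
The least among these is abc.

abc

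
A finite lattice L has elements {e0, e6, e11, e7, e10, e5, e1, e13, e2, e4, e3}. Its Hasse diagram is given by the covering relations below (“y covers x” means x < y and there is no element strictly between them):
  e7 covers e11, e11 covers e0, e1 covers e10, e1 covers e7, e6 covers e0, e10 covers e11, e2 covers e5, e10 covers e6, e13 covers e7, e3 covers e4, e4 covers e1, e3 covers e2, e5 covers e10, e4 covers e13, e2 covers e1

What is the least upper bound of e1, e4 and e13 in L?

Common upper bounds of {e1, e4, e13}: e3, e4.
The least among these is e4.

e4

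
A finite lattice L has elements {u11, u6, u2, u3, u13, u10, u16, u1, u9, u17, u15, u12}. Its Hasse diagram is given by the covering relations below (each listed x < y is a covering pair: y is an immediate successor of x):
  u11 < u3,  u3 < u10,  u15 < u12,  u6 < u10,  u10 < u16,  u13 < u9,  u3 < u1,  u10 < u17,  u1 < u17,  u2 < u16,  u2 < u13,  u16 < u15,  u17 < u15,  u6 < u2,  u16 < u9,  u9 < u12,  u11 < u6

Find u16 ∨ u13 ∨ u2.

Common upper bounds of {u16, u13, u2}: u12, u9.
The least among these is u9.

u9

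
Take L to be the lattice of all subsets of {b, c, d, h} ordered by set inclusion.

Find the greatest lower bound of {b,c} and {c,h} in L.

{c}

Under ⊆, meet is intersection: {b,c} ∩ {c,h} = {c}.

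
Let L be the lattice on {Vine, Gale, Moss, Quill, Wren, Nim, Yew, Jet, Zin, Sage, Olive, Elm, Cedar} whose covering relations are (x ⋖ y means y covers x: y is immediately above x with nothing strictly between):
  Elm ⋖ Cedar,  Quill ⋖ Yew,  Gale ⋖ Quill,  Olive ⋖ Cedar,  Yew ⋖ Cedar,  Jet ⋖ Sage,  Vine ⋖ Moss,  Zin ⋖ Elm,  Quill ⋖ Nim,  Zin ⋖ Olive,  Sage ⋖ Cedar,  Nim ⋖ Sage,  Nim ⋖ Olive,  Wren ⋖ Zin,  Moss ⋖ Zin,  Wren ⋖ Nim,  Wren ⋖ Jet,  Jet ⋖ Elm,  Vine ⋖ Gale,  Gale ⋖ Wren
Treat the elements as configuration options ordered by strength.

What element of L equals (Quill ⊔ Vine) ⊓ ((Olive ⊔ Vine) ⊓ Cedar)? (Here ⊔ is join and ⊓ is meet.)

Quill ∨ Vine = Quill
Olive ∨ Vine = Olive
Olive ∧ Cedar = Olive
Quill ∧ Olive = Quill

Quill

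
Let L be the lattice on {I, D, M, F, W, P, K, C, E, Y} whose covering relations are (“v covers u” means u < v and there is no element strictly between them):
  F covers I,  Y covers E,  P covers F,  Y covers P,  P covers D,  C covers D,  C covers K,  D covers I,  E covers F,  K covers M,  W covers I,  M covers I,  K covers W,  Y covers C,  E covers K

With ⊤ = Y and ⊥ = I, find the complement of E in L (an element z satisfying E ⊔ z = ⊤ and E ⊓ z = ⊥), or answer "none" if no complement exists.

D

Need z with E ∨ z = Y and E ∧ z = I.
Checking each element gives: D.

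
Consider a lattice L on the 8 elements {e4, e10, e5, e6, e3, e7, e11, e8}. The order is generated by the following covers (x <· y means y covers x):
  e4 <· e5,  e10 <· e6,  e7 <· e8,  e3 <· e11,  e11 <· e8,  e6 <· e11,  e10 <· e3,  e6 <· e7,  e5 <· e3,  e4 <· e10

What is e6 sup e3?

e11

Common upper bounds of {e6, e3}: e11, e8.
The least among these is e11.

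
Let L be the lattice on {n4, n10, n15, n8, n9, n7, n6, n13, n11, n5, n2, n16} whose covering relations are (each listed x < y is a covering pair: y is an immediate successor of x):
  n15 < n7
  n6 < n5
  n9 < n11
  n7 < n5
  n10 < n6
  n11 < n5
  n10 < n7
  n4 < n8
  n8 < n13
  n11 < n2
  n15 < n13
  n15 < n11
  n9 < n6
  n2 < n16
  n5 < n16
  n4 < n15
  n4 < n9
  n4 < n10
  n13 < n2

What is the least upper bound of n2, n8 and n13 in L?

n2

Common upper bounds of {n2, n8, n13}: n16, n2.
The least among these is n2.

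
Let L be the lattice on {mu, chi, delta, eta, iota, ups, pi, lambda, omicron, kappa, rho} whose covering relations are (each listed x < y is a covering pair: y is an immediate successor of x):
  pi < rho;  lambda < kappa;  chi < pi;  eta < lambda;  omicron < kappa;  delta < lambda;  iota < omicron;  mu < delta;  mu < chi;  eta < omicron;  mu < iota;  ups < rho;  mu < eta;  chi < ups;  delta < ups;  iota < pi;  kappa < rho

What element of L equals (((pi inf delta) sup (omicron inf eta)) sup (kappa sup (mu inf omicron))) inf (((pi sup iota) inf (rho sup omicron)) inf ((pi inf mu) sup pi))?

pi ∧ delta = mu
omicron ∧ eta = eta
mu ∨ eta = eta
mu ∧ omicron = mu
kappa ∨ mu = kappa
eta ∨ kappa = kappa
pi ∨ iota = pi
rho ∨ omicron = rho
pi ∧ rho = pi
pi ∧ mu = mu
mu ∨ pi = pi
pi ∧ pi = pi
kappa ∧ pi = iota

iota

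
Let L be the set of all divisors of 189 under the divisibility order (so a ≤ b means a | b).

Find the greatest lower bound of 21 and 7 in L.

Common lower bounds of {21, 7}: 1, 7.
The greatest among these is 7.

7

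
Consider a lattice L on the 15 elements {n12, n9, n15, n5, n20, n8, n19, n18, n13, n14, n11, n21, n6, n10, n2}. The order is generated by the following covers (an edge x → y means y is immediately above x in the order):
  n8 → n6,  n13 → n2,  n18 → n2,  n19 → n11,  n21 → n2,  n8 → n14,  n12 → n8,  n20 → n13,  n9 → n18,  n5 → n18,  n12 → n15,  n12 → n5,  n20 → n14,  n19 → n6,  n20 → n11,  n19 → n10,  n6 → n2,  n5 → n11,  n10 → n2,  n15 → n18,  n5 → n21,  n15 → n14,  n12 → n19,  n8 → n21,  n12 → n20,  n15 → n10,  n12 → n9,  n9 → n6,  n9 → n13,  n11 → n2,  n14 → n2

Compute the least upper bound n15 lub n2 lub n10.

n2

Common upper bounds of {n15, n2, n10}: n2.
The least among these is n2.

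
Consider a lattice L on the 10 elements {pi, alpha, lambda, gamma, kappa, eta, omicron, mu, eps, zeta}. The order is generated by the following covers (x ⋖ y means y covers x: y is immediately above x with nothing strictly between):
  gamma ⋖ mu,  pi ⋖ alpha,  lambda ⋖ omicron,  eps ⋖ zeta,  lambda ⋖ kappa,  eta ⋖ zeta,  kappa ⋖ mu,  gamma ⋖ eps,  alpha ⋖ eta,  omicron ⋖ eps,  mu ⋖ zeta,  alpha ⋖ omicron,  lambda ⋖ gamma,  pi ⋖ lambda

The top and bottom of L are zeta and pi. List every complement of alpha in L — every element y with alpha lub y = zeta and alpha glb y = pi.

Need y with alpha ∨ y = zeta and alpha ∧ y = pi.
Checking each element gives: kappa, mu.

kappa, mu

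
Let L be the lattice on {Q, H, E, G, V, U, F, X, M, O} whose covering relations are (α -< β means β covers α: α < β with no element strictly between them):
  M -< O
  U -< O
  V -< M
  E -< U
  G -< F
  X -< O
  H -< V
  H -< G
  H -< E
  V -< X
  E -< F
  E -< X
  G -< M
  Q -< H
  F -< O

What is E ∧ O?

E

Common lower bounds of {E, O}: E, H, Q.
The greatest among these is E.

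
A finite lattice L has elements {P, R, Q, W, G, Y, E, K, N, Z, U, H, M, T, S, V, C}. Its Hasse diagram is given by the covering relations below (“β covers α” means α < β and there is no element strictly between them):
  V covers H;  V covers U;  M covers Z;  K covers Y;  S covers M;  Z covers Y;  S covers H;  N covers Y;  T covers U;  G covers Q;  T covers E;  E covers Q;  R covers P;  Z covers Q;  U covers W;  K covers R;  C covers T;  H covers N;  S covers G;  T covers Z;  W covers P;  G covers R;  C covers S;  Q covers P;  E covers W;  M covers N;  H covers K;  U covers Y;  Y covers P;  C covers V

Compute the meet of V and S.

H

Common lower bounds of {V, S}: H, K, N, P, R, Y.
The greatest among these is H.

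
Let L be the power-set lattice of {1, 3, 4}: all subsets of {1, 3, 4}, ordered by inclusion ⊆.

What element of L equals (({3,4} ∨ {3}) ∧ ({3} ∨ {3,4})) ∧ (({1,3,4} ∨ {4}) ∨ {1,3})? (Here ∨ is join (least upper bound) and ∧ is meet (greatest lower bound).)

{3,4}

{3,4} ∨ {3} = {3,4}
{3} ∨ {3,4} = {3,4}
{3,4} ∧ {3,4} = {3,4}
{1,3,4} ∨ {4} = {1,3,4}
{1,3,4} ∨ {1,3} = {1,3,4}
{3,4} ∧ {1,3,4} = {3,4}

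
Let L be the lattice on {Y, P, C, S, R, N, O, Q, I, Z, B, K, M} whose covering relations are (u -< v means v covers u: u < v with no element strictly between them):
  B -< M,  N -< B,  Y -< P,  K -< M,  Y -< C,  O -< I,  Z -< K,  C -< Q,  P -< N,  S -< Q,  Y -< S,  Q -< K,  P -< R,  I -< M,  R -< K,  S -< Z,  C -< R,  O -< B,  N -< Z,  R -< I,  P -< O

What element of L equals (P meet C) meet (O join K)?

Y

P ∧ C = Y
O ∨ K = M
Y ∧ M = Y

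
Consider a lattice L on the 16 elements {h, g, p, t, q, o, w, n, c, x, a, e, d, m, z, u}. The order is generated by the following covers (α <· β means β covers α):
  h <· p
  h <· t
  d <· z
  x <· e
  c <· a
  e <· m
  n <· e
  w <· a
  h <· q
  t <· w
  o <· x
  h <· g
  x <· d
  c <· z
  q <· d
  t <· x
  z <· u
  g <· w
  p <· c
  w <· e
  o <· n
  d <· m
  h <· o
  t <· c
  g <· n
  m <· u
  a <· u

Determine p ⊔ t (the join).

Common upper bounds of {p, t}: a, c, u, z.
The least among these is c.

c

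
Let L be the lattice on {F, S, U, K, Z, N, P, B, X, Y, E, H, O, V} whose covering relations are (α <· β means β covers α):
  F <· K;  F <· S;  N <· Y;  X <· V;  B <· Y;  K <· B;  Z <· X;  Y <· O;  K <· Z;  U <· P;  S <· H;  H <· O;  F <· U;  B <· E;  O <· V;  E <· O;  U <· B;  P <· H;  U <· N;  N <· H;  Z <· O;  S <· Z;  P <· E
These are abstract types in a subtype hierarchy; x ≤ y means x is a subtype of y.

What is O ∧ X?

Z

Common lower bounds of {O, X}: F, K, S, Z.
The greatest among these is Z.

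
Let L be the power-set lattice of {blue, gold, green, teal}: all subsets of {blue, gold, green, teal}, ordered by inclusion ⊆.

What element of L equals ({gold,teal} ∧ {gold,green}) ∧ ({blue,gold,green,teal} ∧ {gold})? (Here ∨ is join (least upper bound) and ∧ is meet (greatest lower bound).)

{gold,teal} ∧ {gold,green} = {gold}
{blue,gold,green,teal} ∧ {gold} = {gold}
{gold} ∧ {gold} = {gold}

{gold}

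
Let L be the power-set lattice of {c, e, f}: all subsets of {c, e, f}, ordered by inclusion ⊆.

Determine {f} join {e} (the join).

Under ⊆, join is union: {f} ∪ {e} = {e,f}.

{e,f}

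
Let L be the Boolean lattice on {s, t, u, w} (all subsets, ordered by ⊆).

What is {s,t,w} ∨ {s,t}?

{s,t,w}

Under ⊆, join is union: {s,t,w} ∪ {s,t} = {s,t,w}.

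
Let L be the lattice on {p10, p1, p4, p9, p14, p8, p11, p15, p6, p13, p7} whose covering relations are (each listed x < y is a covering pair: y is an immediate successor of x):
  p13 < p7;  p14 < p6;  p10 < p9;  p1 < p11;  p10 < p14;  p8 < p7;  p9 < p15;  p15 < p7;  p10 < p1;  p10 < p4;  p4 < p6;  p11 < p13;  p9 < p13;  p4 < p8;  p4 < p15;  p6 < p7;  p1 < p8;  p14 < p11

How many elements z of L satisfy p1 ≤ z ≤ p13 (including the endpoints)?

The interval [p1, p13] = {p1, p11, p13}, which has 3 elements.

3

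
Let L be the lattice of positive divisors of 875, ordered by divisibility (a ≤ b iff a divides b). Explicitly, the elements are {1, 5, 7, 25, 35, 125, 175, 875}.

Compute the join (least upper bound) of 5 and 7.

35

In the divisibility order, the join is the least common multiple: lcm(5, 7) = 35.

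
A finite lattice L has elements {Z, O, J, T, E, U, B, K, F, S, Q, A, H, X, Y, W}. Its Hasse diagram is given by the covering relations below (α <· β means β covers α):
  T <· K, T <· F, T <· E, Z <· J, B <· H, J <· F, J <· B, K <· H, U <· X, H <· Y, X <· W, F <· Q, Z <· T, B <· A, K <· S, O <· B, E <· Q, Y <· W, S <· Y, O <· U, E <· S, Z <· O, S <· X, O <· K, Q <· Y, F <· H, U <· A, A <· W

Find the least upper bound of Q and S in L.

Common upper bounds of {Q, S}: W, Y.
The least among these is Y.

Y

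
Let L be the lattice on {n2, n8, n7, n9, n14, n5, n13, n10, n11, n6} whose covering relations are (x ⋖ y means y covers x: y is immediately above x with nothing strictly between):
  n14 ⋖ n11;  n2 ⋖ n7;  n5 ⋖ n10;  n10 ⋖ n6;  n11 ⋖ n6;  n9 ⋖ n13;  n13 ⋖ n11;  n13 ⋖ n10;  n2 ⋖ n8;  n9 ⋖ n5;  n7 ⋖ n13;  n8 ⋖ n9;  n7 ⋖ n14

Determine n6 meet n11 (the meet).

n11

Common lower bounds of {n6, n11}: n11, n13, n14, n2, n7, n8, n9.
The greatest among these is n11.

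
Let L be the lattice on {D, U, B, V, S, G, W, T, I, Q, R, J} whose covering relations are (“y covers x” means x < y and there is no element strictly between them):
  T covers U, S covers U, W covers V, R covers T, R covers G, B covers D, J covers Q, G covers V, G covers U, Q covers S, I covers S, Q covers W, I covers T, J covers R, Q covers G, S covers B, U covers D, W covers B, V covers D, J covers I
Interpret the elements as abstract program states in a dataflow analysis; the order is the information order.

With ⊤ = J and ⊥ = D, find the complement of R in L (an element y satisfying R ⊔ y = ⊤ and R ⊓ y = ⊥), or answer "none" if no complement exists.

B

Need y with R ∨ y = J and R ∧ y = D.
Checking each element gives: B.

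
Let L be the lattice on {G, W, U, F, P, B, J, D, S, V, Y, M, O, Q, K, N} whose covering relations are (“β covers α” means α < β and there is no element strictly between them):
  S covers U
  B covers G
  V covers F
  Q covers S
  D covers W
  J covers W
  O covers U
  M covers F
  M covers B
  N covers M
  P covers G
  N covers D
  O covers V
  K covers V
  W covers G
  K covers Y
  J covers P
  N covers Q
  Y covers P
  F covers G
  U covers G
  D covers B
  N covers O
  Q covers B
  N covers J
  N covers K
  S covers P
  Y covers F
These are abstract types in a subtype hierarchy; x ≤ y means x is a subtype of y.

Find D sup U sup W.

N

Common upper bounds of {D, U, W}: N.
The least among these is N.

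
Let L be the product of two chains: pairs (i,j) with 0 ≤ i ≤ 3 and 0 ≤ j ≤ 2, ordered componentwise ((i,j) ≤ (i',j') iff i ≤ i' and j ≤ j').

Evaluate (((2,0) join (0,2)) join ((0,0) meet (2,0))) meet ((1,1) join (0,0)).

(2,0) ∨ (0,2) = (2,2)
(0,0) ∧ (2,0) = (0,0)
(2,2) ∨ (0,0) = (2,2)
(1,1) ∨ (0,0) = (1,1)
(2,2) ∧ (1,1) = (1,1)

(1,1)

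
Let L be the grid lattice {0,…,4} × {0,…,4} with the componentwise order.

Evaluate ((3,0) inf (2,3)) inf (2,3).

(2,0)

(3,0) ∧ (2,3) = (2,0)
(2,0) ∧ (2,3) = (2,0)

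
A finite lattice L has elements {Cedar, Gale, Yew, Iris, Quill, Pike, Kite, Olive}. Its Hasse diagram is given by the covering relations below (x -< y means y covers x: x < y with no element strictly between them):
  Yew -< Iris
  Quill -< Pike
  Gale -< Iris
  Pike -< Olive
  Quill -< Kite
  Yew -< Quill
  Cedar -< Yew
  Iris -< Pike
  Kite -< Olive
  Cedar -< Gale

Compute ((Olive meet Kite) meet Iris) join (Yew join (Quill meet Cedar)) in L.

Olive ∧ Kite = Kite
Kite ∧ Iris = Yew
Quill ∧ Cedar = Cedar
Yew ∨ Cedar = Yew
Yew ∨ Yew = Yew

Yew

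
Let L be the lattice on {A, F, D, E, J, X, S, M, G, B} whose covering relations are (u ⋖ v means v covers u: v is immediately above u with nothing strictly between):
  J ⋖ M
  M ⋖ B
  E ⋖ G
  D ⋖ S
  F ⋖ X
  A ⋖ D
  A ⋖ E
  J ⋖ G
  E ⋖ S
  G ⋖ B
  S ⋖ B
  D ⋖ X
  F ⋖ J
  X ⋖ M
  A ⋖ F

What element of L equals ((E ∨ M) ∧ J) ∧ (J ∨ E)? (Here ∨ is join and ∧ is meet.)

J

E ∨ M = B
B ∧ J = J
J ∨ E = G
J ∧ G = J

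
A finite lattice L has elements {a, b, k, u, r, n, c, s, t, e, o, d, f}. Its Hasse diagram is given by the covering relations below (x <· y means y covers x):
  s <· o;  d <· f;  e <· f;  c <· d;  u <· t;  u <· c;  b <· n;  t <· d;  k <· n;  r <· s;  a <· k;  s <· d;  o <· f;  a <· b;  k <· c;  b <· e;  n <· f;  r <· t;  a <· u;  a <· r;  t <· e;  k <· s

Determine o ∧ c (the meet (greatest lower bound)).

Common lower bounds of {o, c}: a, k.
The greatest among these is k.

k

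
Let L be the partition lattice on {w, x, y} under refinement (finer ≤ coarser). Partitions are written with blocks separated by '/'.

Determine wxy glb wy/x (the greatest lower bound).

The meet (common refinement) of wxy and wy/x intersects blocks pairwise, giving wy/x.

wy/x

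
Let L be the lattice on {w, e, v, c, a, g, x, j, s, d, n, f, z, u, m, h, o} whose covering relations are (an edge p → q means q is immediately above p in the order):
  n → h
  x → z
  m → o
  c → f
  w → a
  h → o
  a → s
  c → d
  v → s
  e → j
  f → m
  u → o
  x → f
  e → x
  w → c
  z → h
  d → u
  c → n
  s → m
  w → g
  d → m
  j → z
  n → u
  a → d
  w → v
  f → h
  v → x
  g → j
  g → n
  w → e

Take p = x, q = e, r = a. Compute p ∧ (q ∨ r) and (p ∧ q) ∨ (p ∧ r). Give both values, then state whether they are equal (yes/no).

q ∨ r = m, so p ∧ (q ∨ r) = x ∧ m = x.
p ∧ q = e and p ∧ r = w, so (p ∧ q) ∨ (p ∧ r) = e ∨ w = e.
Equal: no.

x; e; no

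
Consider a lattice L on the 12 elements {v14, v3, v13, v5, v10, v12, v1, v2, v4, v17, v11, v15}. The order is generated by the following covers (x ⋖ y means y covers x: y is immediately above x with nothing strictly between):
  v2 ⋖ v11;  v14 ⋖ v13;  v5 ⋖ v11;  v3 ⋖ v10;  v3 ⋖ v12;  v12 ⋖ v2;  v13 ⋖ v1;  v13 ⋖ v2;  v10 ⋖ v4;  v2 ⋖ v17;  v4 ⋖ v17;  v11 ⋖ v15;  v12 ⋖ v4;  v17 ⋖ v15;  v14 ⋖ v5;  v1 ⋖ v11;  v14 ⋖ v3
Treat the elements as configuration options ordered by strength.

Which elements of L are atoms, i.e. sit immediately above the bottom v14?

v13, v3, v5

The atoms are exactly the elements that cover v14: v13, v3, v5.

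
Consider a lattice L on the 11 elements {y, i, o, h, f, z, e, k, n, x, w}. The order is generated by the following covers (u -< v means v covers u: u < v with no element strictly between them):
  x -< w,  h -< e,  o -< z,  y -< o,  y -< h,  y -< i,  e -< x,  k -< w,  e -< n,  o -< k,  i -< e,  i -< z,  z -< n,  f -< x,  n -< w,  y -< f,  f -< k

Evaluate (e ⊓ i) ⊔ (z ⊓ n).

z

e ∧ i = i
z ∧ n = z
i ∨ z = z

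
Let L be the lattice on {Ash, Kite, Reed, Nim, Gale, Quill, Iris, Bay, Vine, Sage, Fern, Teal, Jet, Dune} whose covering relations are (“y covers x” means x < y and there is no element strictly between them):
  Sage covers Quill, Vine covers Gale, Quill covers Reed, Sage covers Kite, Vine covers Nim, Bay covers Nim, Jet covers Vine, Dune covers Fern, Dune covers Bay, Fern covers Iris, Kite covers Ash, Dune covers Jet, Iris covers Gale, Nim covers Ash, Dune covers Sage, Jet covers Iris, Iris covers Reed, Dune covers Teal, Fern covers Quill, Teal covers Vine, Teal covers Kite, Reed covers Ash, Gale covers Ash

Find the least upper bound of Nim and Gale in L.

Vine

Common upper bounds of {Nim, Gale}: Dune, Jet, Teal, Vine.
The least among these is Vine.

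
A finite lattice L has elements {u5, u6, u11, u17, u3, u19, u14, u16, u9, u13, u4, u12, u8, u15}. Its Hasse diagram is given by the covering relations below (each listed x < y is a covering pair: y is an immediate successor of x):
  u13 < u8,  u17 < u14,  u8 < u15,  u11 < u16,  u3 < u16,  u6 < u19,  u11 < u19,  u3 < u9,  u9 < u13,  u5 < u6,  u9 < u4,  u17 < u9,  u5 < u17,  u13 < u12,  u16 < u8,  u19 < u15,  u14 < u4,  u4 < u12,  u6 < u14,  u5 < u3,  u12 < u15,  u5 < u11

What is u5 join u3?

Common upper bounds of {u5, u3}: u12, u13, u15, u16, u3, u4, u8, u9.
The least among these is u3.

u3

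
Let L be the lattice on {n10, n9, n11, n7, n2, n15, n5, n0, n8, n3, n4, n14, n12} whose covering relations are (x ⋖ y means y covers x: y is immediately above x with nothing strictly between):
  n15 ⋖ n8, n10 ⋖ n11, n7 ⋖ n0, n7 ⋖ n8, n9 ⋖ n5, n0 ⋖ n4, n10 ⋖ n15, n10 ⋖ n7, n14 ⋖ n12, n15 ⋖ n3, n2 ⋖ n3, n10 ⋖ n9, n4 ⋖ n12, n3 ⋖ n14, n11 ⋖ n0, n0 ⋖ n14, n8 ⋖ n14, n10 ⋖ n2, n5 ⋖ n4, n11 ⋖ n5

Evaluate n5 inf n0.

n5 ∧ n0 = n11

n11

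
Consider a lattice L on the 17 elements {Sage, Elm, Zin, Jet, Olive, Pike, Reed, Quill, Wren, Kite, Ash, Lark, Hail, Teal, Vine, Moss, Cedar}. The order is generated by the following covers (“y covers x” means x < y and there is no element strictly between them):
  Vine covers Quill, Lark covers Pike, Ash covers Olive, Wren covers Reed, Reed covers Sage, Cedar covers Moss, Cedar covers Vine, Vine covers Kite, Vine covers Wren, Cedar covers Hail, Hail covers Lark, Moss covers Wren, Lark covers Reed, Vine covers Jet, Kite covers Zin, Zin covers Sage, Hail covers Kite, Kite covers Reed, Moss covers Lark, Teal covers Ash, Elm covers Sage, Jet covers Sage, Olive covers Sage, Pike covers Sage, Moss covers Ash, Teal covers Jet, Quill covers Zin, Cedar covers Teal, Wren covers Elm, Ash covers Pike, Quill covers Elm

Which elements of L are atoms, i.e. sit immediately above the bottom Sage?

The atoms are exactly the elements that cover Sage: Elm, Jet, Olive, Pike, Reed, Zin.

Elm, Jet, Olive, Pike, Reed, Zin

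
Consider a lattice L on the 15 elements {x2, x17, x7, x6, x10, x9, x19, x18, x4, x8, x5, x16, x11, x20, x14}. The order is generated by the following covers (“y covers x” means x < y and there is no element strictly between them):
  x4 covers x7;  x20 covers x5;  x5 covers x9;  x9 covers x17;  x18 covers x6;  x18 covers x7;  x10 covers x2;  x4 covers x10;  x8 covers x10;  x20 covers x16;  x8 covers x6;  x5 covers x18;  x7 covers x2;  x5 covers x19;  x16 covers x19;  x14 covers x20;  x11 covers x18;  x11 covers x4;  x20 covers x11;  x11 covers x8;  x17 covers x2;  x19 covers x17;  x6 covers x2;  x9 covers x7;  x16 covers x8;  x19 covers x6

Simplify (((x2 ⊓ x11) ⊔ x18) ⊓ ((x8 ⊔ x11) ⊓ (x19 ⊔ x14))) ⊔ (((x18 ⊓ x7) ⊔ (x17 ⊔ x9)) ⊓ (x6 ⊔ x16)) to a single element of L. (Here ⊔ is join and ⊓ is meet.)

x2 ∧ x11 = x2
x2 ∨ x18 = x18
x8 ∨ x11 = x11
x19 ∨ x14 = x14
x11 ∧ x14 = x11
x18 ∧ x11 = x18
x18 ∧ x7 = x7
x17 ∨ x9 = x9
x7 ∨ x9 = x9
x6 ∨ x16 = x16
x9 ∧ x16 = x17
x18 ∨ x17 = x5

x5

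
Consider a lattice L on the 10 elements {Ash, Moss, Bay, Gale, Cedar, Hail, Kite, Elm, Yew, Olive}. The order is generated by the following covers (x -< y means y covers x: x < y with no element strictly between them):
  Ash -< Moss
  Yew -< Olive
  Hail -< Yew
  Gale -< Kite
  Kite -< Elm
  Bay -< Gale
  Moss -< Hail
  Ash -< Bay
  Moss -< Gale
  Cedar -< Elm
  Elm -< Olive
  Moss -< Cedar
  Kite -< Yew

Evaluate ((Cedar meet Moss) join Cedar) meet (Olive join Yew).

Cedar

Cedar ∧ Moss = Moss
Moss ∨ Cedar = Cedar
Olive ∨ Yew = Olive
Cedar ∧ Olive = Cedar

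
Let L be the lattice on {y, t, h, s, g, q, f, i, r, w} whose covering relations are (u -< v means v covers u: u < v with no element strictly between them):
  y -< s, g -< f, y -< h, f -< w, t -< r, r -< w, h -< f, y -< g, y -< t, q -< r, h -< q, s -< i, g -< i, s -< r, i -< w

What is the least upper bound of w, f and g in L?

Common upper bounds of {w, f, g}: w.
The least among these is w.

w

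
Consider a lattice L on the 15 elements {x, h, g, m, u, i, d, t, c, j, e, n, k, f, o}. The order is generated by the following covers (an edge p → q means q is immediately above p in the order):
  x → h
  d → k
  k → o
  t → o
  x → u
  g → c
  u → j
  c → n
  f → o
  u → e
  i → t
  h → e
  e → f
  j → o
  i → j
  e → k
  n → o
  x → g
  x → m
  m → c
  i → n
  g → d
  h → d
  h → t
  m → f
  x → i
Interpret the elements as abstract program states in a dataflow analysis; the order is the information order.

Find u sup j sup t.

o

Common upper bounds of {u, j, t}: o.
The least among these is o.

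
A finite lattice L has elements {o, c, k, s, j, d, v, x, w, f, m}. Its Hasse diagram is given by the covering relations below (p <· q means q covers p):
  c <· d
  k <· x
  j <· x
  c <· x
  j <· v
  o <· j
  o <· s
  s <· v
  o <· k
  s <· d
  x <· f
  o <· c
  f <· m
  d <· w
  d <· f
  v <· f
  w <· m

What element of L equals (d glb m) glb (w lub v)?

d

d ∧ m = d
w ∨ v = m
d ∧ m = d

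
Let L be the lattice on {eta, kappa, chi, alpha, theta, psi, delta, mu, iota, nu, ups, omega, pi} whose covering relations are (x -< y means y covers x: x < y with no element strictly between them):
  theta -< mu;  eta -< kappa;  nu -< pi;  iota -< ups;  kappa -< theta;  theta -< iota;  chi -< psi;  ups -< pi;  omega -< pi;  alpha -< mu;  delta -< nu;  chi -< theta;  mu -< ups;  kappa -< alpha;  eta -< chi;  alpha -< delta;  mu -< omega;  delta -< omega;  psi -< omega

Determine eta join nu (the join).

Common upper bounds of {eta, nu}: nu, pi.
The least among these is nu.

nu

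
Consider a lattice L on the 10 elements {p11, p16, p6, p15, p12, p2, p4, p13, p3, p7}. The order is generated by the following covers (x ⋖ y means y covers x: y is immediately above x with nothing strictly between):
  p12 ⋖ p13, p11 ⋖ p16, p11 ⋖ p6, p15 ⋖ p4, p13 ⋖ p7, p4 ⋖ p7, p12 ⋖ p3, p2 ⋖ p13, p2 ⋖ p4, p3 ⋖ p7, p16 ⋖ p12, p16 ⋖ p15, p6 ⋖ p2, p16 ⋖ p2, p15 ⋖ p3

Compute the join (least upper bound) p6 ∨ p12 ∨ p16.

Common upper bounds of {p6, p12, p16}: p13, p7.
The least among these is p13.

p13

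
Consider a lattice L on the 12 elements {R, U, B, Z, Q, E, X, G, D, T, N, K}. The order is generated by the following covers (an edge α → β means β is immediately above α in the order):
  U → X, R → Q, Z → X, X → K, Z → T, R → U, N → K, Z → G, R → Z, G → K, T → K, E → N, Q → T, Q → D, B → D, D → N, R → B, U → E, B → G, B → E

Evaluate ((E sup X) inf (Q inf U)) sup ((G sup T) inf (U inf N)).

U

E ∨ X = K
Q ∧ U = R
K ∧ R = R
G ∨ T = K
U ∧ N = U
K ∧ U = U
R ∨ U = U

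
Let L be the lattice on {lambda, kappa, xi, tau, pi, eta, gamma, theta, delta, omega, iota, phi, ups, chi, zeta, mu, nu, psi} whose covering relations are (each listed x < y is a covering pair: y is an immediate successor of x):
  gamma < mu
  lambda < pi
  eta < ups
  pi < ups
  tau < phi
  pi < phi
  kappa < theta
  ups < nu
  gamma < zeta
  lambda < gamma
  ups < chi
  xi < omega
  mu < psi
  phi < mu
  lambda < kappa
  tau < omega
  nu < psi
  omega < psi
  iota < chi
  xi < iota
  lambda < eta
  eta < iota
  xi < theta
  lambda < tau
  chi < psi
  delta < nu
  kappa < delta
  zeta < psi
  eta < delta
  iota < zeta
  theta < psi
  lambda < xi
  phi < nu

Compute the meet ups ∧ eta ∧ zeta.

Common lower bounds of {ups, eta, zeta}: eta, lambda.
The greatest among these is eta.

eta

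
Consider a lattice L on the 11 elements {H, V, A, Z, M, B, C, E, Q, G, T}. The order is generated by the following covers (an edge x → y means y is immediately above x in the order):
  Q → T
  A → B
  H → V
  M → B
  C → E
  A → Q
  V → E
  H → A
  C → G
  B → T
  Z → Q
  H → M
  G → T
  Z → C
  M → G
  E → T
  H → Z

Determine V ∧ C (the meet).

H

Common lower bounds of {V, C}: H.
The greatest among these is H.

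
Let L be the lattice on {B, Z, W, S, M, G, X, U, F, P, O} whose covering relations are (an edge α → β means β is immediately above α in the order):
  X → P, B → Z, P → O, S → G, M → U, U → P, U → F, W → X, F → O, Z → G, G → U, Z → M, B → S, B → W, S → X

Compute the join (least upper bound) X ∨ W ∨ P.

P

Common upper bounds of {X, W, P}: O, P.
The least among these is P.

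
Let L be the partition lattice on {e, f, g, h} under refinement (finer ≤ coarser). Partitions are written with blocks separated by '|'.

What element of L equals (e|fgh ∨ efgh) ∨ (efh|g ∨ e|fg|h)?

e|fgh ∨ efgh = efgh
efh|g ∨ e|fg|h = efgh
efgh ∨ efgh = efgh

efgh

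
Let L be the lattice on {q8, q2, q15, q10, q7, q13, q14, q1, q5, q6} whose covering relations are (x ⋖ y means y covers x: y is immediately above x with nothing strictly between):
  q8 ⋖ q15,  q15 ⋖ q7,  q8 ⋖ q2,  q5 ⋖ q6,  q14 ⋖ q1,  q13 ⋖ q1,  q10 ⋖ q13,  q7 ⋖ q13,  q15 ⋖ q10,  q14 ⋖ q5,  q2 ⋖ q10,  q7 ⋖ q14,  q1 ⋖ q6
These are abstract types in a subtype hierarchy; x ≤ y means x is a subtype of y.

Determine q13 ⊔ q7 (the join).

Common upper bounds of {q13, q7}: q1, q13, q6.
The least among these is q13.

q13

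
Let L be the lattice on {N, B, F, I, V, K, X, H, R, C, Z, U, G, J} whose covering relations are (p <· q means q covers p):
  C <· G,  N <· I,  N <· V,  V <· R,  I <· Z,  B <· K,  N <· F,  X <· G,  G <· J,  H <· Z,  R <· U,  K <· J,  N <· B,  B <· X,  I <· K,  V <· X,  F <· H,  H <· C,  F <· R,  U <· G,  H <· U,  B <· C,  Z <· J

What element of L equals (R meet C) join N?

R ∧ C = F
F ∨ N = F

F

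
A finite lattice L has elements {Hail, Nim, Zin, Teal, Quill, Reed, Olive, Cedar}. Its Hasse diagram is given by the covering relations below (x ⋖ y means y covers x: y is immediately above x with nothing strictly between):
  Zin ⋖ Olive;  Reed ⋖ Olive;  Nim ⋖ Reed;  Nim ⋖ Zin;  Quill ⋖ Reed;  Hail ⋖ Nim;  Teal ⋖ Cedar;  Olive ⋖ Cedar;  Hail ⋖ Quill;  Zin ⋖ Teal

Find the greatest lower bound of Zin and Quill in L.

Hail

Common lower bounds of {Zin, Quill}: Hail.
The greatest among these is Hail.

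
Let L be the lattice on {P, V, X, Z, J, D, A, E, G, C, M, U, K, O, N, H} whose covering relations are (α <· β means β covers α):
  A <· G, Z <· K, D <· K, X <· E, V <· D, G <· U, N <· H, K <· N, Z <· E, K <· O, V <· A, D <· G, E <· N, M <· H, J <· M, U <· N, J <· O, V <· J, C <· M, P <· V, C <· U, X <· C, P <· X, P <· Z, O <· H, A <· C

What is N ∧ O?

Common lower bounds of {N, O}: D, K, P, V, Z.
The greatest among these is K.

K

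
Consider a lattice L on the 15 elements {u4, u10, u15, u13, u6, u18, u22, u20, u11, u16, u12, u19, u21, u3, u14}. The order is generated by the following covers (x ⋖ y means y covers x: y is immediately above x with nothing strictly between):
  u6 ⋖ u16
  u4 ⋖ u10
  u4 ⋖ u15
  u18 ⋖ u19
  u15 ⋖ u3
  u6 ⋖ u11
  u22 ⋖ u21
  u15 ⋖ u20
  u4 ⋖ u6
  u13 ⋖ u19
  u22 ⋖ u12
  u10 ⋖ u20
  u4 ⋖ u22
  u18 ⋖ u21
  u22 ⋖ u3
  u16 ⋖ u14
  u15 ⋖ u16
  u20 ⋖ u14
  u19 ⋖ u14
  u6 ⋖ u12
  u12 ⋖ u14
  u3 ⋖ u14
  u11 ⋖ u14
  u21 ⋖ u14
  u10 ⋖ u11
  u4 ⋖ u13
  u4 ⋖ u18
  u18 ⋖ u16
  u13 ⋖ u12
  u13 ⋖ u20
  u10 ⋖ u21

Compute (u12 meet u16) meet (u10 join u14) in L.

u12 ∧ u16 = u6
u10 ∨ u14 = u14
u6 ∧ u14 = u6

u6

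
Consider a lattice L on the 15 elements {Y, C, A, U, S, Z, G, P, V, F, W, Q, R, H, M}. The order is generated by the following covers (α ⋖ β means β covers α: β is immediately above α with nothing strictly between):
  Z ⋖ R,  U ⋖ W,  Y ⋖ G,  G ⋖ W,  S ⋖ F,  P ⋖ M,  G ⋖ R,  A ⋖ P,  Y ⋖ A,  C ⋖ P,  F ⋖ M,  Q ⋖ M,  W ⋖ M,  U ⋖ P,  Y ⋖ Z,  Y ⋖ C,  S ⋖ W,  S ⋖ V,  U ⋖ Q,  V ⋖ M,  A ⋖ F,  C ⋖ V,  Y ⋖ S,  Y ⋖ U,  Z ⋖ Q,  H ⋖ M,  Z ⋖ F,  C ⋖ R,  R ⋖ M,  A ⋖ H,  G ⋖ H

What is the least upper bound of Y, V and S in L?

Common upper bounds of {Y, V, S}: M, V.
The least among these is V.

V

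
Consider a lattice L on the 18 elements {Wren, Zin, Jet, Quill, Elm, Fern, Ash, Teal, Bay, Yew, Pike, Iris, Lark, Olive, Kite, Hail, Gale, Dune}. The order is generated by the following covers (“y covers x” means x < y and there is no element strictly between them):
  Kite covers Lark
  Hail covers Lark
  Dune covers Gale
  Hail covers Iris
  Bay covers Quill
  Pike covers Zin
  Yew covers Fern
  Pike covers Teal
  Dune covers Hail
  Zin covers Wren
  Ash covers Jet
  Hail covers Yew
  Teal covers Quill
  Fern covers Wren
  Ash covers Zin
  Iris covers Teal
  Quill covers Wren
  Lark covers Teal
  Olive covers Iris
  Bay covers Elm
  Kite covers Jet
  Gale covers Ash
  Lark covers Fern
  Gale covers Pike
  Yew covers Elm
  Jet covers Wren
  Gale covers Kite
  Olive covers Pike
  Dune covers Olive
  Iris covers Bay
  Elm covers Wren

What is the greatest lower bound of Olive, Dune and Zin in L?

Common lower bounds of {Olive, Dune, Zin}: Wren, Zin.
The greatest among these is Zin.

Zin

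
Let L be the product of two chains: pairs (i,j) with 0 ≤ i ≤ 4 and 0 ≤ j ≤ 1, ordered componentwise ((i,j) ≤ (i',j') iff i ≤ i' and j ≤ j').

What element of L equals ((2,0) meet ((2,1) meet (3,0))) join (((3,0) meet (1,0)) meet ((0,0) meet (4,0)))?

(2,1) ∧ (3,0) = (2,0)
(2,0) ∧ (2,0) = (2,0)
(3,0) ∧ (1,0) = (1,0)
(0,0) ∧ (4,0) = (0,0)
(1,0) ∧ (0,0) = (0,0)
(2,0) ∨ (0,0) = (2,0)

(2,0)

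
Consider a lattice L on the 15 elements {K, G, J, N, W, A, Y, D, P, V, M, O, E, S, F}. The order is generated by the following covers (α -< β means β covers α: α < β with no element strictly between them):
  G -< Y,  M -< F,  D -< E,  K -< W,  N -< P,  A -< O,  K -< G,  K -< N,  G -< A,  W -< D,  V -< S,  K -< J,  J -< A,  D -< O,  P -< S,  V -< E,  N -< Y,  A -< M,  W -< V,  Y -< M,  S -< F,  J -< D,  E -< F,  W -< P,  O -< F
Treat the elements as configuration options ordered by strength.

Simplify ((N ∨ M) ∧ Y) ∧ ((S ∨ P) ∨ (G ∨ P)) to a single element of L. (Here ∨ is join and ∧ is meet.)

Y

N ∨ M = M
M ∧ Y = Y
S ∨ P = S
G ∨ P = F
S ∨ F = F
Y ∧ F = Y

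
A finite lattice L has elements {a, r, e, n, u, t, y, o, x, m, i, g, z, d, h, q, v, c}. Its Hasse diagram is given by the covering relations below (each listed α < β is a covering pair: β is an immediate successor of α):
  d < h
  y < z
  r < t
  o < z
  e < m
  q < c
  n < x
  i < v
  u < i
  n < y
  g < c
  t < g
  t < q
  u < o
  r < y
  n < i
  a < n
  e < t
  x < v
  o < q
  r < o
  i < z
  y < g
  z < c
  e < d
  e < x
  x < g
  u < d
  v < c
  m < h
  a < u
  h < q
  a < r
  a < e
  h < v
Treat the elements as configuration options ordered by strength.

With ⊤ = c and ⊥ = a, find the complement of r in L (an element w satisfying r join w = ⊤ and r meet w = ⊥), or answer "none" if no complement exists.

Need w with r ∨ w = c and r ∧ w = a.
Checking each element gives: v.

v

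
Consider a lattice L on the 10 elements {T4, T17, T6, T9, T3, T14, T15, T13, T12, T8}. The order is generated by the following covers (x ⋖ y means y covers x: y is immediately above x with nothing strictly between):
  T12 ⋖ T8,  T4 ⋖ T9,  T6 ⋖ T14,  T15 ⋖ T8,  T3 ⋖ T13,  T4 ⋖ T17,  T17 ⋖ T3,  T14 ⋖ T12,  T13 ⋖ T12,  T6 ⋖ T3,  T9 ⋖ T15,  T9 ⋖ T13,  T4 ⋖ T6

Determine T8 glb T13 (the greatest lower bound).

Common lower bounds of {T8, T13}: T13, T17, T3, T4, T6, T9.
The greatest among these is T13.

T13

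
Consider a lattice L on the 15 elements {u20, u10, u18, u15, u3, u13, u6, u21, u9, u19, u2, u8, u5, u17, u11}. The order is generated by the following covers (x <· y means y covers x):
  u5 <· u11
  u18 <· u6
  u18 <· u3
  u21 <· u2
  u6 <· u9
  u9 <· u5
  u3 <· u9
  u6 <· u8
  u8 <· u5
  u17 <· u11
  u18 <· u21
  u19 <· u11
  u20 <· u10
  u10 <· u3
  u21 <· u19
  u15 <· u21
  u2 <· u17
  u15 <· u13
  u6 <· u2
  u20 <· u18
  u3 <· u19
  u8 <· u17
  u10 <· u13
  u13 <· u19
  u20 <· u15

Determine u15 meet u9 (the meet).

u20

Common lower bounds of {u15, u9}: u20.
The greatest among these is u20.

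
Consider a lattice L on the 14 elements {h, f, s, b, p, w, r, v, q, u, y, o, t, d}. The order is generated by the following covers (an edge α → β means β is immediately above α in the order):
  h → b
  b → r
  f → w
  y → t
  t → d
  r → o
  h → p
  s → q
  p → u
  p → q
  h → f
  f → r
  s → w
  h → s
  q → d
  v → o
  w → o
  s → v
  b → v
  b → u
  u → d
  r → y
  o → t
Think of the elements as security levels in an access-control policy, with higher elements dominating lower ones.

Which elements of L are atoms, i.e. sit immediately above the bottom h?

The atoms are exactly the elements that cover h: b, f, p, s.

b, f, p, s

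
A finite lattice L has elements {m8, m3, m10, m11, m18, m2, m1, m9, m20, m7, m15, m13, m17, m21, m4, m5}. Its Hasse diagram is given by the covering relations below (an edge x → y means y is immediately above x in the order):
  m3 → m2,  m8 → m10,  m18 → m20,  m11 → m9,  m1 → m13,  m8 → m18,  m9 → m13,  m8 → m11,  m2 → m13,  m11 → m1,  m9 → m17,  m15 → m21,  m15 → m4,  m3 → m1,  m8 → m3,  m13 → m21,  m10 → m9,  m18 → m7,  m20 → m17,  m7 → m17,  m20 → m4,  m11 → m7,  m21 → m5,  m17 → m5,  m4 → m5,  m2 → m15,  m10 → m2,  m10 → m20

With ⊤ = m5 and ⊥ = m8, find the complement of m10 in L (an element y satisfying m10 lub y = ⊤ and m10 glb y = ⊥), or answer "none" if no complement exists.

For every candidate y, either m10 ∨ y ≠ m5 or m10 ∧ y ≠ m8; no complement exists.

none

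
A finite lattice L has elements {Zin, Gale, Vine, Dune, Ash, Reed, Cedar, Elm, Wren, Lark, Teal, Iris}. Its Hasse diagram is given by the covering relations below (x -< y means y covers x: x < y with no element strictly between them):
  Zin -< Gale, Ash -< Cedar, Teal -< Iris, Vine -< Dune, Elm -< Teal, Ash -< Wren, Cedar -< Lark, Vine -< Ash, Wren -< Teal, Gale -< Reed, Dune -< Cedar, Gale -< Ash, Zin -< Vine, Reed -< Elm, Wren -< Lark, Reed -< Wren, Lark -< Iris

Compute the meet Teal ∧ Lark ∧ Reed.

Common lower bounds of {Teal, Lark, Reed}: Gale, Reed, Zin.
The greatest among these is Reed.

Reed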